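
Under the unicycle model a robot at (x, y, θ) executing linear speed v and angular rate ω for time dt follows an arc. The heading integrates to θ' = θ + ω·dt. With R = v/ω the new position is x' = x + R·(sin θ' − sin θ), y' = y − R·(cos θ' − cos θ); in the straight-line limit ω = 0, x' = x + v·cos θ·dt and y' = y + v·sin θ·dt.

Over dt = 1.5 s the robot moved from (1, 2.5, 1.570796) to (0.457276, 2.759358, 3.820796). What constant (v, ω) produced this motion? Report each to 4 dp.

Δθ = 3.820796 − 1.570796 = 2.250000
ω = Δθ/dt = 2.250000/1.5 = 1.5000
R = Δx/(sin θ' − sin θ) = 0.3333
v = R·ω = 0.3333·1.5000 = 0.5000

v = 0.5000, ω = 1.5000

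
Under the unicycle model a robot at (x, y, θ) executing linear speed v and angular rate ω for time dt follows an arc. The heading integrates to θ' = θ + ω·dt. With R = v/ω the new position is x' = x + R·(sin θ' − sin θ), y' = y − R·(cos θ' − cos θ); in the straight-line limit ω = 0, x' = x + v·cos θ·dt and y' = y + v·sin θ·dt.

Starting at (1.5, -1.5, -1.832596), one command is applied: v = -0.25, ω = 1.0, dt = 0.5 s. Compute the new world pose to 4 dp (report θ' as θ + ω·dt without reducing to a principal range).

(1.5015, -1.3763, -1.3326)

θ' = -1.8326 + 1.0·0.5 = -1.3326
R = v/ω = -0.25/1.0 = -0.2500
x' = 1.5 + -0.2500·(sin -1.3326 − sin -1.8326) = 1.5015
y' = -1.5 − -0.2500·(cos -1.3326 − cos -1.8326) = -1.3763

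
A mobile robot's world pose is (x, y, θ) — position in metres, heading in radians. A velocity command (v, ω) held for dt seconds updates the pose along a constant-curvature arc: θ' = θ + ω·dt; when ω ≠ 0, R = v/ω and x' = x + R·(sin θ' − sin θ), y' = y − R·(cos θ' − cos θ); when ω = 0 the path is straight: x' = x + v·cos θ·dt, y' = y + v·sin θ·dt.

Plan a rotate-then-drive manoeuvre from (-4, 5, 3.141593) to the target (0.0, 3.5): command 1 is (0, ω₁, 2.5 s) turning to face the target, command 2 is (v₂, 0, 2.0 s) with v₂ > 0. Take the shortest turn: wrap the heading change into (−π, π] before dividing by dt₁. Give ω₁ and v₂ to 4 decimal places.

heading to target = atan2(3.5−5, 0−-4) = -0.3588
Δθ = wrap(-0.3588 − 3.1416) = 2.7828; ω₁ = Δθ/dt₁ = 1.1131
distance = √((0−-4)² + (3.5−5)²) = 4.2720; v₂ = distance/dt₂ = 2.1360

ω₁ = 1.1131, v₂ = 2.1360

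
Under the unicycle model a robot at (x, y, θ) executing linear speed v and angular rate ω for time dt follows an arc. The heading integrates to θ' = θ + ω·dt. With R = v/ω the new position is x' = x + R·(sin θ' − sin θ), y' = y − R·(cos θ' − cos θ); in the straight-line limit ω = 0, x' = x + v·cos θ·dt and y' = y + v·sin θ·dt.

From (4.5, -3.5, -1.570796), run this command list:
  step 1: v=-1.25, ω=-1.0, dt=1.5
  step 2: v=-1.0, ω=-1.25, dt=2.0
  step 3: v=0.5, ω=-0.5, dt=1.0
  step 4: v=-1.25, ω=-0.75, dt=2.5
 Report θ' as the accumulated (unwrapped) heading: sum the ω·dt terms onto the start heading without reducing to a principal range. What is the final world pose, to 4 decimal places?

step 1: θ'=-3.0708 (R=1.2500) → pose (5.6616, -2.2531, -3.0708)
step 2: θ'=-5.5708 (R=0.8000) → pose (6.2411, -3.6566, -5.5708)
step 3: θ'=-6.0708 (R=-1.0000) → pose (6.6839, -3.4358, -6.0708)
step 4: θ'=-7.9458 (R=1.6667) → pose (4.6730, -1.6538, -7.9458)

(4.6730, -1.6538, -7.9458)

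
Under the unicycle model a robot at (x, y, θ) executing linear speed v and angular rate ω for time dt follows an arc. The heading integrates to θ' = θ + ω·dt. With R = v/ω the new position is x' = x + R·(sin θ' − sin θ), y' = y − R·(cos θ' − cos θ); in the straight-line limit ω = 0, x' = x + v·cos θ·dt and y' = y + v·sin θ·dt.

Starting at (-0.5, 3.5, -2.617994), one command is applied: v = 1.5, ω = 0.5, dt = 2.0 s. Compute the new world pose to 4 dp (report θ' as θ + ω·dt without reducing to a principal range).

(-1.9967, 1.0435, -1.6180)

θ' = -2.6180 + 0.5·2.0 = -1.6180
R = v/ω = 1.5/0.5 = 3.0000
x' = -0.5 + 3.0000·(sin -1.6180 − sin -2.6180) = -1.9967
y' = 3.5 − 3.0000·(cos -1.6180 − cos -2.6180) = 1.0435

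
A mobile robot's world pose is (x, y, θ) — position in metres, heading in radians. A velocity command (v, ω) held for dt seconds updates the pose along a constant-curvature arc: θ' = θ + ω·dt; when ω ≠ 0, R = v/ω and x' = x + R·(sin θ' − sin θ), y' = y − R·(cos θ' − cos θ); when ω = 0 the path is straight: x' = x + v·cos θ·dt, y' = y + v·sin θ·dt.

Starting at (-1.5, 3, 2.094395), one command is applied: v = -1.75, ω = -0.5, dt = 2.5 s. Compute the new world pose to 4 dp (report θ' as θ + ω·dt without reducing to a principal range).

θ' = 2.0944 + -0.5·2.5 = 0.8444
R = v/ω = -1.75/-0.5 = 3.5000
x' = -1.5 + 3.5000·(sin 0.8444 − sin 2.0944) = -1.9146
y' = 3 − 3.5000·(cos 0.8444 − cos 2.0944) = -1.0746

(-1.9146, -1.0746, 0.8444)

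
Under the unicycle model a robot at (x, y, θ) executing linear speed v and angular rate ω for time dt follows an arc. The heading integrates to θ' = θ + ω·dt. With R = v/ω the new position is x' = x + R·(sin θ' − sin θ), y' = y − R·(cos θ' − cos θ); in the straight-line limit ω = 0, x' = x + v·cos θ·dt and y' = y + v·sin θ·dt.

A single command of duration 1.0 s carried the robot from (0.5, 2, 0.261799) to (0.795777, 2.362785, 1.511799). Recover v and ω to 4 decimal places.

v = 0.5000, ω = 1.2500

Δθ = 1.511799 − 0.261799 = 1.250000
ω = Δθ/dt = 1.250000/1.0 = 1.2500
R = −Δy/(cos θ' − cos θ) = 0.4000
v = R·ω = 0.4000·1.2500 = 0.5000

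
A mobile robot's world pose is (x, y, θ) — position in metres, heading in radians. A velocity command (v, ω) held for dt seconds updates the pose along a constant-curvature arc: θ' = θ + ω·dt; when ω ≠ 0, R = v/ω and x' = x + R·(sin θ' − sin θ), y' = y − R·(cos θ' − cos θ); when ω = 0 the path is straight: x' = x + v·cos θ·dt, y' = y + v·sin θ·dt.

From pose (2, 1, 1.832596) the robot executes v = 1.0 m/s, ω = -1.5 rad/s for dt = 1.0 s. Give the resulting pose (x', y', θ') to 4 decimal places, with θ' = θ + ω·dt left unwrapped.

θ' = 1.8326 + -1.5·1.0 = 0.3326
R = v/ω = 1.0/-1.5 = -0.6667
x' = 2 + -0.6667·(sin 0.3326 − sin 1.8326) = 2.4263
y' = 1 − -0.6667·(cos 0.3326 − cos 1.8326) = 1.8027

(2.4263, 1.8027, 0.3326)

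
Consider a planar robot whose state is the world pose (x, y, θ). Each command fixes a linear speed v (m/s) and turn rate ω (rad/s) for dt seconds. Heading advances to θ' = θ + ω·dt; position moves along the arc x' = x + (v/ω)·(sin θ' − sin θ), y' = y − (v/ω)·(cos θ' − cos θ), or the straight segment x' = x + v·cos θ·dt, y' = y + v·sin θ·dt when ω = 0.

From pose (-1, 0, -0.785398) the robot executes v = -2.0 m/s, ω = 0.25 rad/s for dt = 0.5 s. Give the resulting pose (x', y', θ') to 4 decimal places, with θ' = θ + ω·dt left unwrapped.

θ' = -0.7854 + 0.25·0.5 = -0.6604
R = v/ω = -2.0/0.25 = -8.0000
x' = -1 + -8.0000·(sin -0.6604 − sin -0.7854) = -1.7494
y' = 0 − -8.0000·(cos -0.6604 − cos -0.7854) = 0.6611

(-1.7494, 0.6611, -0.6604)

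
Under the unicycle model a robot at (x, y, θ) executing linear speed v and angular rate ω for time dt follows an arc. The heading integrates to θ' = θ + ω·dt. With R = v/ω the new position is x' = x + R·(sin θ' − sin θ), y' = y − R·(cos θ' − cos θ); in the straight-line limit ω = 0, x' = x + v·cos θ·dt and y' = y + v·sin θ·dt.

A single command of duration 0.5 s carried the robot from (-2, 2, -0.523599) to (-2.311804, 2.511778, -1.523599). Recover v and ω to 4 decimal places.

v = -1.2500, ω = -2.0000

Δθ = -1.523599 − -0.523599 = -1.000000
ω = Δθ/dt = -1.000000/0.5 = -2.0000
R = −Δy/(cos θ' − cos θ) = 0.6250
v = R·ω = 0.6250·-2.0000 = -1.2500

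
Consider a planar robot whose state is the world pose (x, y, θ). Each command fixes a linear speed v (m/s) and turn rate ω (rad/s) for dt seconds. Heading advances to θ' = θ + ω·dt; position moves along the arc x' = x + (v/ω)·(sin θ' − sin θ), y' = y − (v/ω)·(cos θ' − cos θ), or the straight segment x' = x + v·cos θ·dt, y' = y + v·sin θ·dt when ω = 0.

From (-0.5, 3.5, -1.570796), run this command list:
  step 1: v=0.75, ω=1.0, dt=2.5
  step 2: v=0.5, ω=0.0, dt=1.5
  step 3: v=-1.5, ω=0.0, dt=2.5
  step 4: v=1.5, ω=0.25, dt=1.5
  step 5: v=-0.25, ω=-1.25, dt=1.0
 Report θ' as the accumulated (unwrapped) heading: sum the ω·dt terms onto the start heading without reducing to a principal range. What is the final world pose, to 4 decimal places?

step 1: θ'=0.9292 (R=0.7500) → pose (0.8509, 3.0511, 0.9292)
step 2: θ'=0.9292 (straight) → pose (1.2997, 3.6520, 0.9292)
step 3: θ'=0.9292 (straight) → pose (-0.9446, 0.6477, 0.9292)
step 4: θ'=1.3042 (R=6.0000) → pose (0.0366, 2.6579, 1.3042)
step 5: θ'=0.0542 (R=0.2000) → pose (-0.1455, 2.5109, 0.0542)

(-0.1455, 2.5109, 0.0542)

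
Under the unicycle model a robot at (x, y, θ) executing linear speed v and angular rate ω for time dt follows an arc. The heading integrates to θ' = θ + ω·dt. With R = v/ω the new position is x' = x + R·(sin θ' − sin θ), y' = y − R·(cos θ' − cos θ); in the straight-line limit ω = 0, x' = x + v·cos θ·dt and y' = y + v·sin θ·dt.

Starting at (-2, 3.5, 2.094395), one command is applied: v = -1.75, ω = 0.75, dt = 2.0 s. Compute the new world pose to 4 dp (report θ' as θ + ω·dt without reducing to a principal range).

(1.0415, 2.5685, 3.5944)

θ' = 2.0944 + 0.75·2.0 = 3.5944
R = v/ω = -1.75/0.75 = -2.3333
x' = -2 + -2.3333·(sin 3.5944 − sin 2.0944) = 1.0415
y' = 3.5 − -2.3333·(cos 3.5944 − cos 2.0944) = 2.5685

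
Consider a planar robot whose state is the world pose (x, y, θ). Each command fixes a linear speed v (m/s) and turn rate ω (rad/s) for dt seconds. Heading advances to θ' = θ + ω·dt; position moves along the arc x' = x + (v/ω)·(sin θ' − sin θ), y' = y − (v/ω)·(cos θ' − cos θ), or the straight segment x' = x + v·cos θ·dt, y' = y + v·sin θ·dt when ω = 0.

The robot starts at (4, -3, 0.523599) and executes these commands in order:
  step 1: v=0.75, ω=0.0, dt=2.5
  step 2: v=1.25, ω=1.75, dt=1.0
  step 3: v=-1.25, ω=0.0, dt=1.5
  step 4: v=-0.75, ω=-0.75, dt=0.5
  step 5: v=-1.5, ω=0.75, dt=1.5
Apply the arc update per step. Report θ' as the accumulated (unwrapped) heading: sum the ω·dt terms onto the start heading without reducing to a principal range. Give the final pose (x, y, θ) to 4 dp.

step 1: θ'=0.5236 (straight) → pose (5.6238, -2.0625, 0.5236)
step 2: θ'=2.2736 (R=0.7143) → pose (5.8117, -0.9822, 2.2736)
step 3: θ'=2.2736 (straight) → pose (7.0236, -2.4129, 2.2736)
step 4: θ'=1.8986 (R=1.0000) → pose (7.2073, -2.7373, 1.8986)
step 5: θ'=3.0236 (R=-2.0000) → pose (8.8654, -4.0795, 3.0236)

(8.8654, -4.0795, 3.0236)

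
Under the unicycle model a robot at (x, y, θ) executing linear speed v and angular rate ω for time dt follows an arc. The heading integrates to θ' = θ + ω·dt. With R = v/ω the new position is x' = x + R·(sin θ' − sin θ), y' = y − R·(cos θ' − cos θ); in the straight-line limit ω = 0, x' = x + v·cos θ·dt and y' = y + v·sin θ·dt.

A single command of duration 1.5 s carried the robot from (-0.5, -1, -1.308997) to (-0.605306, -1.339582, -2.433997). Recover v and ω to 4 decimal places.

Δθ = -2.433997 − -1.308997 = -1.125000
ω = Δθ/dt = -1.125000/1.5 = -0.7500
R = −Δy/(cos θ' − cos θ) = -0.3333
v = R·ω = -0.3333·-0.7500 = 0.2500

v = 0.2500, ω = -0.7500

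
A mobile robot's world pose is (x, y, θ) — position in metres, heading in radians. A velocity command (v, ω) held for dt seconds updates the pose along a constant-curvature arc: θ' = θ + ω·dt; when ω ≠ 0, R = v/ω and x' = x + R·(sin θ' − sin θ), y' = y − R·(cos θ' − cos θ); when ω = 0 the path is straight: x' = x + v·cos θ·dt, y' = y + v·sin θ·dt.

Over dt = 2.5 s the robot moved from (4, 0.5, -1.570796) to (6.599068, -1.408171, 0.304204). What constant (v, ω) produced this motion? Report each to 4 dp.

Δθ = 0.304204 − -1.570796 = 1.875000
ω = Δθ/dt = 1.875000/2.5 = 0.7500
R = Δx/(sin θ' − sin θ) = 2.0000
v = R·ω = 2.0000·0.7500 = 1.5000

v = 1.5000, ω = 0.7500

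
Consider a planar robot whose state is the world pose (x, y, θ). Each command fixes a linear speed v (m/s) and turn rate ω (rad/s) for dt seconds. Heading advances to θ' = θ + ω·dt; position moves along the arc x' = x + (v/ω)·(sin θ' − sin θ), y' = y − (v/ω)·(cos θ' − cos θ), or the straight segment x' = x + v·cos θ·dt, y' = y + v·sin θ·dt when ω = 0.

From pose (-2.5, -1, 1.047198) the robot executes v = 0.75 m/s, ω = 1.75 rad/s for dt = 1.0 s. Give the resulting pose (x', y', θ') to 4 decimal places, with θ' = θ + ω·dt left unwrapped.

(-2.7265, -0.3823, 2.7972)

θ' = 1.0472 + 1.75·1.0 = 2.7972
R = v/ω = 0.75/1.75 = 0.4286
x' = -2.5 + 0.4286·(sin 2.7972 − sin 1.0472) = -2.7265
y' = -1 − 0.4286·(cos 2.7972 − cos 1.0472) = -0.3823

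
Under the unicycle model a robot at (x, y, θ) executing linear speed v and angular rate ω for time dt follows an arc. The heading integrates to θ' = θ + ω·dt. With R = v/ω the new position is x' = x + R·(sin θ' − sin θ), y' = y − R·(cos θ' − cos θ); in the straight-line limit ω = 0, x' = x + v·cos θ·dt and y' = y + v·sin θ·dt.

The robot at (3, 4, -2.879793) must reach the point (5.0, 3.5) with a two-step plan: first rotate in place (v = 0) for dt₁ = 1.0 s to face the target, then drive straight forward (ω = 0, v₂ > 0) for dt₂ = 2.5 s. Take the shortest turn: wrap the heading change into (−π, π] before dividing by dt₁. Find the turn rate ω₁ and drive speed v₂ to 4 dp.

heading to target = atan2(3.5−4, 5−3) = -0.2450
Δθ = wrap(-0.2450 − -2.8798) = 2.6348; ω₁ = Δθ/dt₁ = 2.6348
distance = √((5−3)² + (3.5−4)²) = 2.0616; v₂ = distance/dt₂ = 0.8246

ω₁ = 2.6348, v₂ = 0.8246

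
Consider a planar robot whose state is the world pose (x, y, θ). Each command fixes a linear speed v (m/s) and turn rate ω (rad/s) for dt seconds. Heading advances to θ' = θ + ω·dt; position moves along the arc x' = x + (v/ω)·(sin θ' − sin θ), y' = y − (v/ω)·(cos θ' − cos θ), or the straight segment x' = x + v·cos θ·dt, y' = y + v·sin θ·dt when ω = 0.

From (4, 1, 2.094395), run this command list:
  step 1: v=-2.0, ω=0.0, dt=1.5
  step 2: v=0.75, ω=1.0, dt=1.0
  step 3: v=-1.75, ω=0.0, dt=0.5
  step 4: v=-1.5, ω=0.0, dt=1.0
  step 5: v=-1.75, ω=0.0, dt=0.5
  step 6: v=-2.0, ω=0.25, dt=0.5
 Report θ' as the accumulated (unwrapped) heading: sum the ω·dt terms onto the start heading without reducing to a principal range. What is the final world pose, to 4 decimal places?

(9.1315, -1.3620, 3.2194)

step 1: θ'=2.0944 (straight) → pose (5.5000, -1.5981, 2.0944)
step 2: θ'=3.0944 (R=0.7500) → pose (4.8859, -1.2239, 3.0944)
step 3: θ'=3.0944 (straight) → pose (5.7599, -1.2652, 3.0944)
step 4: θ'=3.0944 (straight) → pose (7.2582, -1.3360, 3.0944)
step 5: θ'=3.0944 (straight) → pose (8.1322, -1.3772, 3.0944)
step 6: θ'=3.2194 (R=-8.0000) → pose (9.1315, -1.3620, 3.2194)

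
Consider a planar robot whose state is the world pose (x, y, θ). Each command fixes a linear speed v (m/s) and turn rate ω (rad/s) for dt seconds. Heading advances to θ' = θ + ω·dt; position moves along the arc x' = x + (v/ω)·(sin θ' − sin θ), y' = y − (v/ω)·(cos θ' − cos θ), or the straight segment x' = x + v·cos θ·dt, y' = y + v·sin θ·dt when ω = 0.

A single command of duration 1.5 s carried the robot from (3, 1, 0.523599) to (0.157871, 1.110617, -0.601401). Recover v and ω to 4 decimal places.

v = -2.0000, ω = -0.7500

Δθ = -0.601401 − 0.523599 = -1.125000
ω = Δθ/dt = -1.125000/1.5 = -0.7500
R = Δx/(sin θ' − sin θ) = 2.6667
v = R·ω = 2.6667·-0.7500 = -2.0000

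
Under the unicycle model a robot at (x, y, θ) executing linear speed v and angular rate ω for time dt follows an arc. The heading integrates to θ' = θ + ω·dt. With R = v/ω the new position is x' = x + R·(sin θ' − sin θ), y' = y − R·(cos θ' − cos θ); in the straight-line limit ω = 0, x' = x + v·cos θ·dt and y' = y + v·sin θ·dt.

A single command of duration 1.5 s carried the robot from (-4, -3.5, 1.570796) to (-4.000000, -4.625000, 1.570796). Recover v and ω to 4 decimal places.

Δθ = 1.570796 − 1.570796 = 0.000000
ω = Δθ/dt = 0.000000/1.5 = 0.0000
ω = 0 → v = (Δx·cos θ + Δy·sin θ)/dt = -0.7500

v = -0.7500, ω = 0.0000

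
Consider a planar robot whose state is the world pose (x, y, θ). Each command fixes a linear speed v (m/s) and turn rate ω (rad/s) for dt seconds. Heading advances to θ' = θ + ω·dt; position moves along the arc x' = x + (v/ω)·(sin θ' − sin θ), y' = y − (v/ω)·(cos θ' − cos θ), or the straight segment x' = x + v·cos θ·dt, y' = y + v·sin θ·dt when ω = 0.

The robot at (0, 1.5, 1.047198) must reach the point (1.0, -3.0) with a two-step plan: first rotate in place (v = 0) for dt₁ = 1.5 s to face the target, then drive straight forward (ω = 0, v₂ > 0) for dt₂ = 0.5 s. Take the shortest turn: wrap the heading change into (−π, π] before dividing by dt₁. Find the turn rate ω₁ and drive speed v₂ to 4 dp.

ω₁ = -1.5996, v₂ = 9.2195

heading to target = atan2(-3−1.5, 1−0) = -1.3521
Δθ = wrap(-1.3521 − 1.0472) = -2.3993; ω₁ = Δθ/dt₁ = -1.5996
distance = √((1−0)² + (-3−1.5)²) = 4.6098; v₂ = distance/dt₂ = 9.2195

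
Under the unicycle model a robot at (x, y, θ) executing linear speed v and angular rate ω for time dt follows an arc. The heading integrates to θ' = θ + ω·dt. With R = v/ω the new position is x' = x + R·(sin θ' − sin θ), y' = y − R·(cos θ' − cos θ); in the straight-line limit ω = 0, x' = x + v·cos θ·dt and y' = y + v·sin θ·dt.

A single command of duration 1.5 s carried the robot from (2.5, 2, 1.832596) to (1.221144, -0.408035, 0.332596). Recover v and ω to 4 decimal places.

v = -2.0000, ω = -1.0000

Δθ = 0.332596 − 1.832596 = -1.500000
ω = Δθ/dt = -1.500000/1.5 = -1.0000
R = −Δy/(cos θ' − cos θ) = 2.0000
v = R·ω = 2.0000·-1.0000 = -2.0000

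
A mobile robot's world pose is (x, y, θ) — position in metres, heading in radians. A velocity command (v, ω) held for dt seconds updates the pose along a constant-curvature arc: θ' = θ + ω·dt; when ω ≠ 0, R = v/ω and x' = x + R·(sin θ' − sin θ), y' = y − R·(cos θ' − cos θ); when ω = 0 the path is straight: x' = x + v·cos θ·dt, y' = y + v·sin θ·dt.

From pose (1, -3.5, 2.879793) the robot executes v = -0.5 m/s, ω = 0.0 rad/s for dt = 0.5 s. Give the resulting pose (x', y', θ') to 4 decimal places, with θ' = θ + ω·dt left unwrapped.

θ' = 2.8798 + 0.0·0.5 = 2.8798
ω = 0 → straight: x' = 1 + -0.5·cos(2.8798)·0.5 = 1.2415
y' = -3.5 + -0.5·sin(2.8798)·0.5 = -3.5647

(1.2415, -3.5647, 2.8798)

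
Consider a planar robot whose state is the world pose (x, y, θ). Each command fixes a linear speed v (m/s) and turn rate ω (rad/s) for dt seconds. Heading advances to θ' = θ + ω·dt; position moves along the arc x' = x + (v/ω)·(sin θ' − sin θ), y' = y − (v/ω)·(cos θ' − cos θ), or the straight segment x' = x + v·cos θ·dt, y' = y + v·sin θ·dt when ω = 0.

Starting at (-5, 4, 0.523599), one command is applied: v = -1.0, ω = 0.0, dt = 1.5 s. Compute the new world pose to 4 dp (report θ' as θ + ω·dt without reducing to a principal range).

(-6.2990, 3.2500, 0.5236)

θ' = 0.5236 + 0.0·1.5 = 0.5236
ω = 0 → straight: x' = -5 + -1.0·cos(0.5236)·1.5 = -6.2990
y' = 4 + -1.0·sin(0.5236)·1.5 = 3.2500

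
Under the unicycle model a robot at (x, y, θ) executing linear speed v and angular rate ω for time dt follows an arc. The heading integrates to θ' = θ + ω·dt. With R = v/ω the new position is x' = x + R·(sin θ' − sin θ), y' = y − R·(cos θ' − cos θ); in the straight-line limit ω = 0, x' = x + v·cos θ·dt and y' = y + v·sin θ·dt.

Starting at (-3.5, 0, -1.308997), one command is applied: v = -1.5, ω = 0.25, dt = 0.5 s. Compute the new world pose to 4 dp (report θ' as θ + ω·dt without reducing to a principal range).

(-3.7388, 0.7104, -1.1840)

θ' = -1.3090 + 0.25·0.5 = -1.1840
R = v/ω = -1.5/0.25 = -6.0000
x' = -3.5 + -6.0000·(sin -1.1840 − sin -1.3090) = -3.7388
y' = 0 − -6.0000·(cos -1.1840 − cos -1.3090) = 0.7104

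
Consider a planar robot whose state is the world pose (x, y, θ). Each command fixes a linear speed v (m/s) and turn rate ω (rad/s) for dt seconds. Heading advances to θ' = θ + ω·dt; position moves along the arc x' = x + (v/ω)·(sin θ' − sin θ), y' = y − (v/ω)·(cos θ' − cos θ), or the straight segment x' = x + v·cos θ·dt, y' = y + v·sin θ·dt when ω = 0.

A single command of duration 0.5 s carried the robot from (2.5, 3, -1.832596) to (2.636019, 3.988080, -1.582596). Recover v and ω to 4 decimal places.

Δθ = -1.582596 − -1.832596 = 0.250000
ω = Δθ/dt = 0.250000/0.5 = 0.5000
R = −Δy/(cos θ' − cos θ) = -4.0000
v = R·ω = -4.0000·0.5000 = -2.0000

v = -2.0000, ω = 0.5000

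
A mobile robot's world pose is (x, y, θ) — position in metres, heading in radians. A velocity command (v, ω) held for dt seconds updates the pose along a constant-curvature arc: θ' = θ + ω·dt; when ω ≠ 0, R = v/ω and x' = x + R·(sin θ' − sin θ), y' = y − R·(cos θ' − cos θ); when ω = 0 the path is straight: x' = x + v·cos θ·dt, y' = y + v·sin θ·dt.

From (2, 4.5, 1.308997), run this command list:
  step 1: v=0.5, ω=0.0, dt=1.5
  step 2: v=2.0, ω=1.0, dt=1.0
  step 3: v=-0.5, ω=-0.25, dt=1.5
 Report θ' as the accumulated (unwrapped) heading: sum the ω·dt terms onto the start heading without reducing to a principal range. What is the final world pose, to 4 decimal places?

step 1: θ'=1.3090 (straight) → pose (2.1941, 5.2244, 1.3090)
step 2: θ'=2.3090 (R=2.0000) → pose (1.7416, 7.0880, 2.3090)
step 3: θ'=1.9340 (R=2.0000) → pose (2.1318, 6.4526, 1.9340)

(2.1318, 6.4526, 1.9340)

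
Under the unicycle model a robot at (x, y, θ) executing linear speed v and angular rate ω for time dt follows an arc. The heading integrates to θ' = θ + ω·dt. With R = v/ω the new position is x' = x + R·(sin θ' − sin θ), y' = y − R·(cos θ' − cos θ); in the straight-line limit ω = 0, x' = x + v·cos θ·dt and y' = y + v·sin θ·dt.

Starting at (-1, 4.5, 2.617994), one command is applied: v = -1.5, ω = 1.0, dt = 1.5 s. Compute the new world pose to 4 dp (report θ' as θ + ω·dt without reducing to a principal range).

θ' = 2.6180 + 1.0·1.5 = 4.1180
R = v/ω = -1.5/1.0 = -1.5000
x' = -1 + -1.5000·(sin 4.1180 − sin 2.6180) = 0.9927
y' = 4.5 − -1.5000·(cos 4.1180 − cos 2.6180) = 4.9590

(0.9927, 4.9590, 4.1180)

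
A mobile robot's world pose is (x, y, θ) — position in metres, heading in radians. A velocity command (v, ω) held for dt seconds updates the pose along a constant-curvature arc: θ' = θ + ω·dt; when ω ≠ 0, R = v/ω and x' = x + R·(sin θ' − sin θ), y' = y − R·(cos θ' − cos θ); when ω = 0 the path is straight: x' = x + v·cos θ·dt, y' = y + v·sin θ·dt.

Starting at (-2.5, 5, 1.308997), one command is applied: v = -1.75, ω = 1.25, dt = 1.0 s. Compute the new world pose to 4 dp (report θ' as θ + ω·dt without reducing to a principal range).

(-1.9180, 3.4686, 2.5590)

θ' = 1.3090 + 1.25·1.0 = 2.5590
R = v/ω = -1.75/1.25 = -1.4000
x' = -2.5 + -1.4000·(sin 2.5590 − sin 1.3090) = -1.9180
y' = 5 − -1.4000·(cos 2.5590 − cos 1.3090) = 3.4686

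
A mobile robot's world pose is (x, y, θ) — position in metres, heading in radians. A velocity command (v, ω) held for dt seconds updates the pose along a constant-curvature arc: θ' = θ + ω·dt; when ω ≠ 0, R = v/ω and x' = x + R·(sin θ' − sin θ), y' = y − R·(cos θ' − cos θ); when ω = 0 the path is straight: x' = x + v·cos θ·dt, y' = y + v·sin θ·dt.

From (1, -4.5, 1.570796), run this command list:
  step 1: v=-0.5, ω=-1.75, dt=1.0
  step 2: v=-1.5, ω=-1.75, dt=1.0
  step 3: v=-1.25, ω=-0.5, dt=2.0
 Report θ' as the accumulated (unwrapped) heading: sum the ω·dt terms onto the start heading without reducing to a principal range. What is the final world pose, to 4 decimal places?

(1.8276, -2.0702, -2.9292)

step 1: θ'=-0.1792 (R=0.2857) → pose (0.6634, -4.7811, -0.1792)
step 2: θ'=-1.9292 (R=0.8571) → pose (0.0135, -3.6371, -1.9292)
step 3: θ'=-2.9292 (R=2.5000) → pose (1.8276, -2.0702, -2.9292)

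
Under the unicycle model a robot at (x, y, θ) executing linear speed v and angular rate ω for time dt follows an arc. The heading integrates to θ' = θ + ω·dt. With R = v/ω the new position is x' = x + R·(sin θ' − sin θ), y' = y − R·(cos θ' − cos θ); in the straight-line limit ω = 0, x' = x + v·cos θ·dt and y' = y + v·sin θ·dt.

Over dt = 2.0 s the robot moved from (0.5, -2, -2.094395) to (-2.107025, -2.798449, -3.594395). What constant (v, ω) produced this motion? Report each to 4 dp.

v = 1.5000, ω = -0.7500

Δθ = -3.594395 − -2.094395 = -1.500000
ω = Δθ/dt = -1.500000/2.0 = -0.7500
R = Δx/(sin θ' − sin θ) = -2.0000
v = R·ω = -2.0000·-0.7500 = 1.5000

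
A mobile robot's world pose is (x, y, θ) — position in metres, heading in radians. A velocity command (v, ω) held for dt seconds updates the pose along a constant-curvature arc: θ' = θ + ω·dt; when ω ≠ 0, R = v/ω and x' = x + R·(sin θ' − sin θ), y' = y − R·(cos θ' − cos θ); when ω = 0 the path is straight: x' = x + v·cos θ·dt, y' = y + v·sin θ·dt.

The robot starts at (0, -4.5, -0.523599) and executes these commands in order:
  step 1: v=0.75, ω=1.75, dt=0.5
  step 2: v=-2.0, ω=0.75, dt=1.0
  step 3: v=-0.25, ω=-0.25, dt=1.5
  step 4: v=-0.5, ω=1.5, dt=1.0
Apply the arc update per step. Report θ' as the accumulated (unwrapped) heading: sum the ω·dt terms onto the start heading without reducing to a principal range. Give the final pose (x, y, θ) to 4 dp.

(-1.3690, -6.5763, 2.2264)

step 1: θ'=0.3514 (R=0.4286) → pose (0.3618, -4.5312, 0.3514)
step 2: θ'=1.1014 (R=-2.6667) → pose (-1.0985, -5.8287, 1.1014)
step 3: θ'=0.7264 (R=1.0000) → pose (-1.3262, -6.1239, 0.7264)
step 4: θ'=2.2264 (R=-0.3333) → pose (-1.3690, -6.5763, 2.2264)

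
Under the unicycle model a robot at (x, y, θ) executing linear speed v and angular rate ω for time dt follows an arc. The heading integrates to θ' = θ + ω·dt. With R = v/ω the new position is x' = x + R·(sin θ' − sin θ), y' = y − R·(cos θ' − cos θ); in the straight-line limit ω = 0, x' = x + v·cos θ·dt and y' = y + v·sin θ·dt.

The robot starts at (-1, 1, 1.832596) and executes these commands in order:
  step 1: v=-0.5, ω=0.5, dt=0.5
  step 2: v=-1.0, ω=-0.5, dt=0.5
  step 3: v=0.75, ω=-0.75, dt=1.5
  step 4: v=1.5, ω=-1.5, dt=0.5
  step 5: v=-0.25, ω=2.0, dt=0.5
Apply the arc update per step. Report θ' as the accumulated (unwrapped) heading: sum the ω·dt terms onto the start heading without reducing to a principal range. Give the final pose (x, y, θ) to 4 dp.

(0.1830, 1.5122, 0.9576)

step 1: θ'=2.0826 (R=-1.0000) → pose (-0.9059, 0.7691, 2.0826)
step 2: θ'=1.8326 (R=2.0000) → pose (-0.7178, 0.3072, 1.8326)
step 3: θ'=0.7076 (R=-1.0000) → pose (-0.4019, 1.3260, 0.7076)
step 4: θ'=-0.0424 (R=-1.0000) → pose (0.2905, 1.5651, -0.0424)
step 5: θ'=0.9576 (R=-0.1250) → pose (0.1830, 1.5122, 0.9576)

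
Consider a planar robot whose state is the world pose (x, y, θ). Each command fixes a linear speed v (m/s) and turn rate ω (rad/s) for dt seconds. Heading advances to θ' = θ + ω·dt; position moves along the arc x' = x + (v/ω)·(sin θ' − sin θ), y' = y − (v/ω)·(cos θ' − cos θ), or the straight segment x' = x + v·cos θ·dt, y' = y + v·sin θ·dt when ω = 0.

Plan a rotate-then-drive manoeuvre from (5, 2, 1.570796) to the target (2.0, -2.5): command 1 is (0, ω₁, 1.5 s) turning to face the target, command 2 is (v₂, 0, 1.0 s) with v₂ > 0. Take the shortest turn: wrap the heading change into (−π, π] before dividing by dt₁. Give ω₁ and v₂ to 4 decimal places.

ω₁ = 1.7024, v₂ = 5.4083

heading to target = atan2(-2.5−2, 2−5) = -2.1588
Δθ = wrap(-2.1588 − 1.5708) = 2.5536; ω₁ = Δθ/dt₁ = 1.7024
distance = √((2−5)² + (-2.5−2)²) = 5.4083; v₂ = distance/dt₂ = 5.4083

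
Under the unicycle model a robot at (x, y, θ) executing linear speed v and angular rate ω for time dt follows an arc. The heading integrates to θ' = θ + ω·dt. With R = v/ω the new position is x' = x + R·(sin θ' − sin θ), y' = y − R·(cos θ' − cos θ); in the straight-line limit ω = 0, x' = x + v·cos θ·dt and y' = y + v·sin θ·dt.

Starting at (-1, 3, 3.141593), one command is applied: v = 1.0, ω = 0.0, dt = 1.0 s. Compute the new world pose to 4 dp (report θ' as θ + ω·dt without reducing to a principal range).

(-2.0000, 3.0000, 3.1416)

θ' = 3.1416 + 0.0·1.0 = 3.1416
ω = 0 → straight: x' = -1 + 1.0·cos(3.1416)·1.0 = -2.0000
y' = 3 + 1.0·sin(3.1416)·1.0 = 3.0000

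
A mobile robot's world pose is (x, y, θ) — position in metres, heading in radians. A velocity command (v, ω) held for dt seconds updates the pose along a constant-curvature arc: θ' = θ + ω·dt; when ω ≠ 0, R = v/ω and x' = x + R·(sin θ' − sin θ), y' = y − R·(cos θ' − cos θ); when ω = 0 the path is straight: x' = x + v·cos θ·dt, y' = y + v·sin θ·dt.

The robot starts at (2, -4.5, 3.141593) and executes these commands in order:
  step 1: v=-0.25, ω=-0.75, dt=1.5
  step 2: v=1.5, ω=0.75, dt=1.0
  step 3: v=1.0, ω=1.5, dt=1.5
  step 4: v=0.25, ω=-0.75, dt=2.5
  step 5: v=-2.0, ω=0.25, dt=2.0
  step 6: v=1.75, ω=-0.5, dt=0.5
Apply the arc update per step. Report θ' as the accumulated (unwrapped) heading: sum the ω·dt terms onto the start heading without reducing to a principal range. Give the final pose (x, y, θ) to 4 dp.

step 1: θ'=2.0166 (R=0.3333) → pose (2.3008, -4.6896, 2.0166)
step 2: θ'=2.7666 (R=2.0000) → pose (1.2288, -3.6909, 2.7666)
step 3: θ'=5.0166 (R=0.6667) → pose (0.3485, -4.5110, 5.0166)
step 4: θ'=3.1416 (R=-0.3333) → pose (0.0305, -4.9442, 3.1416)
step 5: θ'=3.6416 (R=-8.0000) → pose (3.8659, -3.9648, 3.6416)
step 6: θ'=3.3916 (R=-3.5000) → pose (3.0538, -4.2845, 3.3916)

(3.0538, -4.2845, 3.3916)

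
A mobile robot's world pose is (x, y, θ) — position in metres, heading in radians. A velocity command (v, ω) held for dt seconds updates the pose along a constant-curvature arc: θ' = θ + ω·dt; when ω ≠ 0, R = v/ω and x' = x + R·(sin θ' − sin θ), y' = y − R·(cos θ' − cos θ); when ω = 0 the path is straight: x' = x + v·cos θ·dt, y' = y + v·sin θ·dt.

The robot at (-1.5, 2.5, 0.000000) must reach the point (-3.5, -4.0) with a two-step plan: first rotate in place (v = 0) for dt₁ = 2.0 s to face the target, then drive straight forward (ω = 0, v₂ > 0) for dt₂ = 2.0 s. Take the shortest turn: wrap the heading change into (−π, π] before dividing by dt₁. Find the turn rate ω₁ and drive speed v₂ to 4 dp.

heading to target = atan2(-4−2.5, -3.5−-1.5) = -1.8693
Δθ = wrap(-1.8693 − 0.0000) = -1.8693; ω₁ = Δθ/dt₁ = -0.9346
distance = √((-3.5−-1.5)² + (-4−2.5)²) = 6.8007; v₂ = distance/dt₂ = 3.4004

ω₁ = -0.9346, v₂ = 3.4004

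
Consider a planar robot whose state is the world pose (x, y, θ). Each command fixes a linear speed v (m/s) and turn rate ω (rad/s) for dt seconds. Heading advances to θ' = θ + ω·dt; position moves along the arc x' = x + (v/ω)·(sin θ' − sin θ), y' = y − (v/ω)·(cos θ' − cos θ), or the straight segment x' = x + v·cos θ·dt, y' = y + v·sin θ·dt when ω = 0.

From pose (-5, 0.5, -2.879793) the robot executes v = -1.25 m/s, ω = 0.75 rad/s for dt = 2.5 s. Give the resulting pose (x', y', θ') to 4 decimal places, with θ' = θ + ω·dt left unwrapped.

θ' = -2.8798 + 0.75·2.5 = -1.0048
R = v/ω = -1.25/0.75 = -1.6667
x' = -5 + -1.6667·(sin -1.0048 − sin -2.8798) = -4.0246
y' = 0.5 − -1.6667·(cos -1.0048 − cos -2.8798) = 3.0036

(-4.0246, 3.0036, -1.0048)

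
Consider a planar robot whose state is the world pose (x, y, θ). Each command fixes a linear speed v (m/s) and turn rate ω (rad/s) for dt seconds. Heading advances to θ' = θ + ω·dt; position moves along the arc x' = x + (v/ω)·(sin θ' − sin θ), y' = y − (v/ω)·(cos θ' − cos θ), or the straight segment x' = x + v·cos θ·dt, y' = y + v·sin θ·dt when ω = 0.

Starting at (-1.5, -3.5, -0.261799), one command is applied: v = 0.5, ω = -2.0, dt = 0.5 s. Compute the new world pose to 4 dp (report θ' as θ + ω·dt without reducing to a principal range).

θ' = -0.2618 + -2.0·0.5 = -1.2618
R = v/ω = 0.5/-2.0 = -0.2500
x' = -1.5 + -0.2500·(sin -1.2618 − sin -0.2618) = -1.3265
y' = -3.5 − -0.2500·(cos -1.2618 − cos -0.2618) = -3.6655

(-1.3265, -3.6655, -1.2618)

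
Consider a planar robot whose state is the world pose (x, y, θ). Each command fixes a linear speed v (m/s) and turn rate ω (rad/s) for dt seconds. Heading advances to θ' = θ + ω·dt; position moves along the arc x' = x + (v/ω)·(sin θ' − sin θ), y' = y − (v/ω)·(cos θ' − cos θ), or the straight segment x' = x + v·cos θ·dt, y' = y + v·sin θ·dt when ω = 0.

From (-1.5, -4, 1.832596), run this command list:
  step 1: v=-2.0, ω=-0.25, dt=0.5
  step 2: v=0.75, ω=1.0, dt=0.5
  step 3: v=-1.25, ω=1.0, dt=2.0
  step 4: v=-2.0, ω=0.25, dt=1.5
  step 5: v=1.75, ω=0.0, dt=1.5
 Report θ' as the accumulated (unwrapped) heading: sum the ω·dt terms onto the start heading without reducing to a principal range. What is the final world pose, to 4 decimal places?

(1.2477, -4.2665, 4.5826)

step 1: θ'=1.7076 (R=8.0000) → pose (-1.3021, -4.9796, 1.7076)
step 2: θ'=2.2076 (R=0.7500) → pose (-1.4421, -4.6359, 2.2076)
step 3: θ'=4.2076 (R=-1.2500) → pose (0.6570, -4.4971, 4.2076)
step 4: θ'=4.5826 (R=-8.0000) → pose (1.5875, -1.6636, 4.5826)
step 5: θ'=4.5826 (straight) → pose (1.2477, -4.2665, 4.5826)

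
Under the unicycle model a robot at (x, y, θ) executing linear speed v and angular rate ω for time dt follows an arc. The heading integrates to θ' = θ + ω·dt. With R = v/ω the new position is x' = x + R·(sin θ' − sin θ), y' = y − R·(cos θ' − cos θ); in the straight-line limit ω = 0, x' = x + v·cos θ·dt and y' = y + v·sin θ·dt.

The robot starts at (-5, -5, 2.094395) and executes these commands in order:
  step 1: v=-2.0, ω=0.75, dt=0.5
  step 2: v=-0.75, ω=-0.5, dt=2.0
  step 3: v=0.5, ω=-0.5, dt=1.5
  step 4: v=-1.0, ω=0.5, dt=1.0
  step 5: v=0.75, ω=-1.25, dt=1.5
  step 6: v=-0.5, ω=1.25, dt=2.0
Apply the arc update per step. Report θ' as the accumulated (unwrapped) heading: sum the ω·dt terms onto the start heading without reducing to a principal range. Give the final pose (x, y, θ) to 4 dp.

step 1: θ'=2.4694 (R=-2.6667) → pose (-4.3512, -5.7532, 2.4694)
step 2: θ'=1.4694 (R=1.5000) → pose (-3.7929, -7.0787, 1.4694)
step 3: θ'=0.7194 (R=-1.0000) → pose (-3.4570, -6.4278, 0.7194)
step 4: θ'=1.2194 (R=-2.0000) → pose (-4.0169, -7.2437, 1.2194)
step 5: θ'=-0.6556 (R=-0.6000) → pose (-3.0878, -6.9747, -0.6556)
step 6: θ'=1.8444 (R=-0.4000) → pose (-3.7168, -7.3998, 1.8444)

(-3.7168, -7.3998, 1.8444)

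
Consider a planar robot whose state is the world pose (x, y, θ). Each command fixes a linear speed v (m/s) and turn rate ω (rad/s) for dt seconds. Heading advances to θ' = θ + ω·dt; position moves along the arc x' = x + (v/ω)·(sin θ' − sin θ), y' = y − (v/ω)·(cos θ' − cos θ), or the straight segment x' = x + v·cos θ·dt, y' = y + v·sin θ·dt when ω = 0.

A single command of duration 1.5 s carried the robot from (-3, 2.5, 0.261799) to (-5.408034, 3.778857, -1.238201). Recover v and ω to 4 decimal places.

v = -2.0000, ω = -1.0000

Δθ = -1.238201 − 0.261799 = -1.500000
ω = Δθ/dt = -1.500000/1.5 = -1.0000
R = Δx/(sin θ' − sin θ) = 2.0000
v = R·ω = 2.0000·-1.0000 = -2.0000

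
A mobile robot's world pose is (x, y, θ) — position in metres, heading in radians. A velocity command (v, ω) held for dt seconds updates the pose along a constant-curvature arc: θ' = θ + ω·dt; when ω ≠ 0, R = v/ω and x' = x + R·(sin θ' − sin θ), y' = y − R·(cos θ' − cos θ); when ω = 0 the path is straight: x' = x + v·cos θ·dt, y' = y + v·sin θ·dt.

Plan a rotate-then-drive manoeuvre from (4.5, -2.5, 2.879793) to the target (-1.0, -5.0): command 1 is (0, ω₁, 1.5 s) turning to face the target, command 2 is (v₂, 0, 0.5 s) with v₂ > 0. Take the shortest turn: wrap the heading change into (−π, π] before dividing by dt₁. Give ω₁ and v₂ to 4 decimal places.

ω₁ = 0.4590, v₂ = 12.0830

heading to target = atan2(-5−-2.5, -1−4.5) = -2.7150
Δθ = wrap(-2.7150 − 2.8798) = 0.6884; ω₁ = Δθ/dt₁ = 0.4590
distance = √((-1−4.5)² + (-5−-2.5)²) = 6.0415; v₂ = distance/dt₂ = 12.0830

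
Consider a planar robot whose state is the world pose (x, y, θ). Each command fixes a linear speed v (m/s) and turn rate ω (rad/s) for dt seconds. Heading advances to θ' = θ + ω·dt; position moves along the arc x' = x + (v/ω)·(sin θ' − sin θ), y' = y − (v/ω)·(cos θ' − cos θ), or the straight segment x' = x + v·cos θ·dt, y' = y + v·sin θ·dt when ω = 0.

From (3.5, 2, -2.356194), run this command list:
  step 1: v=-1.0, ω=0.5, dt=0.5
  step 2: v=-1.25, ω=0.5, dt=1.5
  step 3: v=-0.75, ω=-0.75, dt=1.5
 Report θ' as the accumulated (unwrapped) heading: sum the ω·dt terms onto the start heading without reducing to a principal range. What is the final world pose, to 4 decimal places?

(4.4620, 5.2044, -2.4812)

step 1: θ'=-2.1062 (R=-2.0000) → pose (3.8059, 2.3938, -2.1062)
step 2: θ'=-1.3562 (R=-2.5000) → pose (4.0984, 4.2017, -1.3562)
step 3: θ'=-2.4812 (R=1.0000) → pose (4.4620, 5.2044, -2.4812)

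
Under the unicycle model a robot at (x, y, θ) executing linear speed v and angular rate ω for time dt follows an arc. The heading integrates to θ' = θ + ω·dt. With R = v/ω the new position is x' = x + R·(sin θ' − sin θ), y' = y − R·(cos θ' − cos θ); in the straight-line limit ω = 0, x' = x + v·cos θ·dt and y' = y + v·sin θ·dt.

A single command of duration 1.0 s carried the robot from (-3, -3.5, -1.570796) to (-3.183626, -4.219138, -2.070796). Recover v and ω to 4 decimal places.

v = 0.7500, ω = -0.5000

Δθ = -2.070796 − -1.570796 = -0.500000
ω = Δθ/dt = -0.500000/1.0 = -0.5000
R = −Δy/(cos θ' − cos θ) = -1.5000
v = R·ω = -1.5000·-0.5000 = 0.7500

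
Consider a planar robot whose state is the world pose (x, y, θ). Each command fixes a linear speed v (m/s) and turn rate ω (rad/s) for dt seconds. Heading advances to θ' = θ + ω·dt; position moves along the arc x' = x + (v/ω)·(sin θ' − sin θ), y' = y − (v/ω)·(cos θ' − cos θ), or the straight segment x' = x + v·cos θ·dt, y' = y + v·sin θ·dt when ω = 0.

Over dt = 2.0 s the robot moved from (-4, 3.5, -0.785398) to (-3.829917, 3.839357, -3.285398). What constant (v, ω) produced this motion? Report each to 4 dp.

v = -0.2500, ω = -1.2500

Δθ = -3.285398 − -0.785398 = -2.500000
ω = Δθ/dt = -2.500000/2.0 = -1.2500
R = −Δy/(cos θ' − cos θ) = 0.2000
v = R·ω = 0.2000·-1.2500 = -0.2500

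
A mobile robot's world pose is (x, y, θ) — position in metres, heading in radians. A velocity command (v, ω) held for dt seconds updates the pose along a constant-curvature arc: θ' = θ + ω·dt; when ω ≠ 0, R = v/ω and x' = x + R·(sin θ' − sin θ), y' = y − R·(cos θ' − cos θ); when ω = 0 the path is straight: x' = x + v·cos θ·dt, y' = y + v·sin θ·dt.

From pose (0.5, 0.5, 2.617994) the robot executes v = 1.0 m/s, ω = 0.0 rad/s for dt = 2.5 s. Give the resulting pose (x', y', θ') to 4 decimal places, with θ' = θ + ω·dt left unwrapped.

(-1.6651, 1.7500, 2.6180)

θ' = 2.6180 + 0.0·2.5 = 2.6180
ω = 0 → straight: x' = 0.5 + 1.0·cos(2.6180)·2.5 = -1.6651
y' = 0.5 + 1.0·sin(2.6180)·2.5 = 1.7500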